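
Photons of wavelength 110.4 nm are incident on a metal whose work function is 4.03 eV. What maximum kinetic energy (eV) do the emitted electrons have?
7.2005 eV

Using Einstein's photoelectric equation: KE_max = hf - φ = hc/λ - φ

First, calculate the photon energy:
E_photon = hc/λ = (6.626×10⁻³⁴ J·s)(3×10⁸ m/s) / (110.4×10⁻⁹ m)
E_photon = 11.2305 eV

Then, the maximum kinetic energy:
KE_max = E_photon - φ = 11.2305 eV - 4.03 eV = 7.2005 eV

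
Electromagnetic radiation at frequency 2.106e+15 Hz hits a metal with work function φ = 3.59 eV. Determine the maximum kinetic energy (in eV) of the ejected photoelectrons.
5.1197 eV

Using Einstein's photoelectric equation: KE_max = hf - φ

First, calculate the photon energy:
E_photon = hf = (6.626×10⁻³⁴ J·s)(2.106e+15 Hz)
E_photon = 8.7097 eV

Then, the maximum kinetic energy:
KE_max = E_photon - φ = 8.7097 eV - 3.59 eV = 5.1197 eV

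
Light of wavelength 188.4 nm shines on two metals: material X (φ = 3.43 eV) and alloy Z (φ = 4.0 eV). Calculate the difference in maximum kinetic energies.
0.5700 eV

Using KE_max = hc/λ - φ for each metal:

Photon energy: E = hc/λ = 6.5809 eV

For material X (φ₁ = 3.43 eV):
KE₁ = E - φ₁ = 6.5809 - 3.43 = 3.1509 eV

For alloy Z (φ₂ = 4.0 eV):
KE₂ = E - φ₂ = 6.5809 - 4.0 = 2.5809 eV

Difference:
ΔKE = KE₁ - KE₂ = 3.1509 - 2.5809 = 0.5700 eV

Note: The difference equals the difference in work functions: 4.0 - 3.43 = 0.57 eV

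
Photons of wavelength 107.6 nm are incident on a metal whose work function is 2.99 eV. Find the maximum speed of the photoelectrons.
1.7325e+06 m/s

First, find the maximum kinetic energy:
E_photon = hc/λ = 11.5227 eV
KE_max = E_photon - φ = 11.5227 - 2.99 = 8.5327 eV

Convert to Joules: KE_max = 8.5327 × 1.602×10⁻¹⁹ J = 1.3671e-18 J

Then use KE = ½mv² to find velocity:
v = √(2·KE/m) = √(2 × 1.3671e-18 J / 9.109e-31 kg)
v = 1.7325e+06 m/s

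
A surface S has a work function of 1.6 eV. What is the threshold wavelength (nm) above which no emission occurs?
774.90 nm

The threshold wavelength is when the photon energy equals the work function:
hc/λ₀ = φ

Solving for λ₀:
λ₀ = hc/φ = (6.626×10⁻³⁴ J·s)(3×10⁸ m/s) / (1.6 eV × 1.602×10⁻¹⁹ J/eV)
λ₀ = 774.90 nm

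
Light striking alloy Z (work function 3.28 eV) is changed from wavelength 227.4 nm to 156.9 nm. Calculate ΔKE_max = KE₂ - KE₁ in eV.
2.4499 eV

Using Einstein's equation: KE_max = hc/λ - φ

For λ₁ = 227.4 nm:
KE₁ = hc/λ₁ - φ = 5.4523 - 3.28 = 2.1723 eV

For λ₂ = 156.9 nm:
KE₂ = hc/λ₂ - φ = 7.9021 - 3.28 = 4.6221 eV

Change in KE:
ΔKE = KE₂ - KE₁ = 4.6221 - 2.1723 = 2.4499 eV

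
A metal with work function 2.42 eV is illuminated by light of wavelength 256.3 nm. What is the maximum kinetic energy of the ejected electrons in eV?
2.4175 eV

Using Einstein's photoelectric equation: KE_max = hf - φ = hc/λ - φ

First, calculate the photon energy:
E_photon = hc/λ = (6.626×10⁻³⁴ J·s)(3×10⁸ m/s) / (256.3×10⁻⁹ m)
E_photon = 4.8375 eV

Then, the maximum kinetic energy:
KE_max = E_photon - φ = 4.8375 eV - 2.42 eV = 2.4175 eV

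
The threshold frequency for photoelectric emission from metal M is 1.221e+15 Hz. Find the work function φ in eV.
5.05 eV

At the threshold frequency, photon energy equals work function:
φ = hf₀

Calculating:
φ = (6.626×10⁻³⁴ J·s)(1.221e+15 Hz)
φ = 5.05 eV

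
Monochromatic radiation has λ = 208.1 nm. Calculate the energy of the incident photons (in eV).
5.9579 eV

Using E = hf = hc/λ:

E = hc/λ = (6.626×10⁻³⁴ J·s)(3×10⁸ m/s) / (208.1×10⁻⁹ m)
E = 5.9579 eV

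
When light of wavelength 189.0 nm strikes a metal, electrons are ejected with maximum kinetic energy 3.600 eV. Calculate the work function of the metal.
2.96 eV

From Einstein's photoelectric equation: KE_max = hf - φ = hc/λ - φ

Rearranging for φ:
φ = hc/λ - KE_max

Calculate photon energy:
E_photon = hc/λ = 6.5600 eV

Therefore:
φ = 6.5600 - 3.600 = 2.96 eV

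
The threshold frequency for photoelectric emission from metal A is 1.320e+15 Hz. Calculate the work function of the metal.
5.46 eV

At the threshold frequency, photon energy equals work function:
φ = hf₀

Calculating:
φ = (6.626×10⁻³⁴ J·s)(1.320e+15 Hz)
φ = 5.46 eV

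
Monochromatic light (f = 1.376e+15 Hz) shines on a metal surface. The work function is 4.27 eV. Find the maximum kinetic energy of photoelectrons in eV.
1.4207 eV

Using Einstein's photoelectric equation: KE_max = hf - φ

First, calculate the photon energy:
E_photon = hf = (6.626×10⁻³⁴ J·s)(1.376e+15 Hz)
E_photon = 5.6907 eV

Then, the maximum kinetic energy:
KE_max = E_photon - φ = 5.6907 eV - 4.27 eV = 1.4207 eV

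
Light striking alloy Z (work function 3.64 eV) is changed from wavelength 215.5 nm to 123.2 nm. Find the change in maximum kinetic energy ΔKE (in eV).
4.3103 eV

Using Einstein's equation: KE_max = hc/λ - φ

For λ₁ = 215.5 nm:
KE₁ = hc/λ₁ - φ = 5.7533 - 3.64 = 2.1133 eV

For λ₂ = 123.2 nm:
KE₂ = hc/λ₂ - φ = 10.0637 - 3.64 = 6.4237 eV

Change in KE:
ΔKE = KE₂ - KE₁ = 6.4237 - 2.1133 = 4.3103 eV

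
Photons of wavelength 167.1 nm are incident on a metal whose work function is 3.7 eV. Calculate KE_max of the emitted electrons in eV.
3.7198 eV

Using Einstein's photoelectric equation: KE_max = hf - φ = hc/λ - φ

First, calculate the photon energy:
E_photon = hc/λ = (6.626×10⁻³⁴ J·s)(3×10⁸ m/s) / (167.1×10⁻⁹ m)
E_photon = 7.4198 eV

Then, the maximum kinetic energy:
KE_max = E_photon - φ = 7.4198 eV - 3.7 eV = 3.7198 eV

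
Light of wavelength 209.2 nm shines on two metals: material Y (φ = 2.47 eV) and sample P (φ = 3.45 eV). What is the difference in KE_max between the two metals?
0.9800 eV

Using KE_max = hc/λ - φ for each metal:

Photon energy: E = hc/λ = 5.9266 eV

For material Y (φ₁ = 2.47 eV):
KE₁ = E - φ₁ = 5.9266 - 2.47 = 3.4566 eV

For sample P (φ₂ = 3.45 eV):
KE₂ = E - φ₂ = 5.9266 - 3.45 = 2.4766 eV

Difference:
ΔKE = KE₁ - KE₂ = 3.4566 - 2.4766 = 0.9800 eV

Note: The difference equals the difference in work functions: 3.45 - 2.47 = 0.98 eV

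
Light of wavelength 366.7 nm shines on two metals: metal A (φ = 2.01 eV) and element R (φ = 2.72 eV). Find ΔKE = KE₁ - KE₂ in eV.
0.7100 eV

Using KE_max = hc/λ - φ for each metal:

Photon energy: E = hc/λ = 3.3811 eV

For metal A (φ₁ = 2.01 eV):
KE₁ = E - φ₁ = 3.3811 - 2.01 = 1.3711 eV

For element R (φ₂ = 2.72 eV):
KE₂ = E - φ₂ = 3.3811 - 2.72 = 0.6611 eV

Difference:
ΔKE = KE₁ - KE₂ = 1.3711 - 0.6611 = 0.7100 eV

Note: The difference equals the difference in work functions: 2.72 - 2.01 = 0.71 eV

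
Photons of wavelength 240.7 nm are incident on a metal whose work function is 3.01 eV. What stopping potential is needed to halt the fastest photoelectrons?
2.1410 V

The stopping potential V_s satisfies: eV_s = KE_max

First, find KE_max using Einstein's equation:
E_photon = hc/λ = 5.1510 eV
KE_max = E_photon - φ = 5.1510 - 3.01 = 2.1410 eV

Since eV_s = KE_max:
V_s = KE_max/e = 2.1410 V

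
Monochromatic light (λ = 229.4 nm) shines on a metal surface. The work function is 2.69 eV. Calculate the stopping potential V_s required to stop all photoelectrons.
2.7147 V

The stopping potential V_s satisfies: eV_s = KE_max

First, find KE_max using Einstein's equation:
E_photon = hc/λ = 5.4047 eV
KE_max = E_photon - φ = 5.4047 - 2.69 = 2.7147 eV

Since eV_s = KE_max:
V_s = KE_max/e = 2.7147 V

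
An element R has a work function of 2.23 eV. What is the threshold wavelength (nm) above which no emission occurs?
555.98 nm

The threshold wavelength is when the photon energy equals the work function:
hc/λ₀ = φ

Solving for λ₀:
λ₀ = hc/φ = (6.626×10⁻³⁴ J·s)(3×10⁸ m/s) / (2.23 eV × 1.602×10⁻¹⁹ J/eV)
λ₀ = 555.98 nm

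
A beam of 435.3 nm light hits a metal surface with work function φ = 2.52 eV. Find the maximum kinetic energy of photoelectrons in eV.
0.3282 eV

Using Einstein's photoelectric equation: KE_max = hf - φ = hc/λ - φ

First, calculate the photon energy:
E_photon = hc/λ = (6.626×10⁻³⁴ J·s)(3×10⁸ m/s) / (435.3×10⁻⁹ m)
E_photon = 2.8482 eV

Then, the maximum kinetic energy:
KE_max = E_photon - φ = 2.8482 eV - 2.52 eV = 0.3282 eV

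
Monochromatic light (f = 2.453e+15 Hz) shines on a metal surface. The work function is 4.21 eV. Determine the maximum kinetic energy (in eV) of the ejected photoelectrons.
5.9348 eV

Using Einstein's photoelectric equation: KE_max = hf - φ

First, calculate the photon energy:
E_photon = hf = (6.626×10⁻³⁴ J·s)(2.453e+15 Hz)
E_photon = 10.1448 eV

Then, the maximum kinetic energy:
KE_max = E_photon - φ = 10.1448 eV - 4.21 eV = 5.9348 eV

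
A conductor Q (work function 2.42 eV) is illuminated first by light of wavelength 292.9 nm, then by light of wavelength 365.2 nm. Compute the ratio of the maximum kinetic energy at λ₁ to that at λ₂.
1.8595

Using Einstein's equation: KE_max = hc/λ - φ

For λ₁ = 292.9 nm:
E₁ = hc/λ₁ = 4.2330 eV
KE₁ = E₁ - φ = 4.2330 - 2.42 = 1.8130 eV

For λ₂ = 365.2 nm:
E₂ = hc/λ₂ = 3.3950 eV
KE₂ = E₂ - φ = 3.3950 - 2.42 = 0.9750 eV

Ratio: KE₁/KE₂ = 1.8130/0.9750 = 1.8595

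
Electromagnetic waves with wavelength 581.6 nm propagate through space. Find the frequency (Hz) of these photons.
5.1546e+14 Hz

Using the wave equation: c = fλ

Solving for frequency:
f = c/λ = (3×10⁸ m/s) / (581.6×10⁻⁹ m)
f = 5.1546e+14 Hz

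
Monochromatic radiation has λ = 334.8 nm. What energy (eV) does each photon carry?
3.7032 eV

Using E = hf = hc/λ:

E = hc/λ = (6.626×10⁻³⁴ J·s)(3×10⁸ m/s) / (334.8×10⁻⁹ m)
E = 3.7032 eV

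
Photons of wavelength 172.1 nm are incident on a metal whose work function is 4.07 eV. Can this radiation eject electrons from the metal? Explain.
Yes

For photoemission, the photon energy must exceed the work function.

Photon energy: E = hc/λ = 7.2042 eV
Work function: φ = 4.07 eV

Since E_photon (7.2042 eV) > φ (4.07 eV), photoemission WILL occur.
The threshold wavelength is λ₀ = hc/φ = 304.6 nm.
Since 172.1 nm < 304.6 nm, the light has sufficient energy.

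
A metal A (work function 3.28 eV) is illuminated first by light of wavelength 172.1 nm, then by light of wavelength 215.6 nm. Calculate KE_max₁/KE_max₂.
1.5883

Using Einstein's equation: KE_max = hc/λ - φ

For λ₁ = 172.1 nm:
E₁ = hc/λ₁ = 7.2042 eV
KE₁ = E₁ - φ = 7.2042 - 3.28 = 3.9242 eV

For λ₂ = 215.6 nm:
E₂ = hc/λ₂ = 5.7507 eV
KE₂ = E₂ - φ = 5.7507 - 3.28 = 2.4707 eV

Ratio: KE₁/KE₂ = 3.9242/2.4707 = 1.5883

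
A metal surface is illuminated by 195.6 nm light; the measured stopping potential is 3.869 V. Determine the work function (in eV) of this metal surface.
2.47 eV

The stopping potential gives the maximum kinetic energy: KE_max = eV_s = 3.869 eV

From Einstein's photoelectric equation: KE_max = hc/λ - φ
Rearranging: φ = hc/λ - KE_max

Calculate photon energy:
E_photon = hc/λ = (6.626×10⁻³⁴ J·s)(3×10⁸ m/s) / (195.6×10⁻⁹ m) = 6.3387 eV

Therefore:
φ = 6.3387 - 3.869 = 2.47 eV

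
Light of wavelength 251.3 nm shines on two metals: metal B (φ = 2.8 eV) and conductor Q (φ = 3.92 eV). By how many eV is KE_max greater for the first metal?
1.1200 eV

Using KE_max = hc/λ - φ for each metal:

Photon energy: E = hc/λ = 4.9337 eV

For metal B (φ₁ = 2.8 eV):
KE₁ = E - φ₁ = 4.9337 - 2.8 = 2.1337 eV

For conductor Q (φ₂ = 3.92 eV):
KE₂ = E - φ₂ = 4.9337 - 3.92 = 1.0137 eV

Difference:
ΔKE = KE₁ - KE₂ = 2.1337 - 1.0137 = 1.1200 eV

Note: The difference equals the difference in work functions: 3.92 - 2.8 = 1.12 eV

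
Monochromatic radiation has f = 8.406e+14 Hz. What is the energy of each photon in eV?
3.4764 eV

Using E = hf:

E = hf = (6.626×10⁻³⁴ J·s)(8.406e+14 Hz)
E = 3.4764 eV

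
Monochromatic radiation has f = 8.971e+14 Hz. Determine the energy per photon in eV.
3.7101 eV

Using E = hf:

E = hf = (6.626×10⁻³⁴ J·s)(8.971e+14 Hz)
E = 3.7101 eV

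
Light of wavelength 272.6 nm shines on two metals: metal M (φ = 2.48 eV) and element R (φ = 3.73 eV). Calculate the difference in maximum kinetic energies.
1.2500 eV

Using KE_max = hc/λ - φ for each metal:

Photon energy: E = hc/λ = 4.5482 eV

For metal M (φ₁ = 2.48 eV):
KE₁ = E - φ₁ = 4.5482 - 2.48 = 2.0682 eV

For element R (φ₂ = 3.73 eV):
KE₂ = E - φ₂ = 4.5482 - 3.73 = 0.8182 eV

Difference:
ΔKE = KE₁ - KE₂ = 2.0682 - 0.8182 = 1.2500 eV

Note: The difference equals the difference in work functions: 3.73 - 2.48 = 1.25 eV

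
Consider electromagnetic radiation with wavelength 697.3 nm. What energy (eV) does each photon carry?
1.7781 eV

Using E = hf = hc/λ:

E = hc/λ = (6.626×10⁻³⁴ J·s)(3×10⁸ m/s) / (697.3×10⁻⁹ m)
E = 1.7781 eV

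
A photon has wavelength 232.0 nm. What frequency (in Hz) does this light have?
1.2922e+15 Hz

Using the wave equation: c = fλ

Solving for frequency:
f = c/λ = (3×10⁸ m/s) / (232.0×10⁻⁹ m)
f = 1.2922e+15 Hz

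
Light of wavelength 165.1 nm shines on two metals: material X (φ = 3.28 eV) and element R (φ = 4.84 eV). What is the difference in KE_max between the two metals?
1.5600 eV

Using KE_max = hc/λ - φ for each metal:

Photon energy: E = hc/λ = 7.5096 eV

For material X (φ₁ = 3.28 eV):
KE₁ = E - φ₁ = 7.5096 - 3.28 = 4.2296 eV

For element R (φ₂ = 4.84 eV):
KE₂ = E - φ₂ = 7.5096 - 4.84 = 2.6696 eV

Difference:
ΔKE = KE₁ - KE₂ = 4.2296 - 2.6696 = 1.5600 eV

Note: The difference equals the difference in work functions: 4.84 - 3.28 = 1.56 eV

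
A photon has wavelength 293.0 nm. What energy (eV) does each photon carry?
4.2315 eV

Using E = hf = hc/λ:

E = hc/λ = (6.626×10⁻³⁴ J·s)(3×10⁸ m/s) / (293.0×10⁻⁹ m)
E = 4.2315 eV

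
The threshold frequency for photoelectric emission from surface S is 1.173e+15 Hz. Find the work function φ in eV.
4.85 eV

At the threshold frequency, photon energy equals work function:
φ = hf₀

Calculating:
φ = (6.626×10⁻³⁴ J·s)(1.173e+15 Hz)
φ = 4.85 eV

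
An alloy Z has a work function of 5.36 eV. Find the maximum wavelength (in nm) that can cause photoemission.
231.31 nm

The threshold wavelength is when the photon energy equals the work function:
hc/λ₀ = φ

Solving for λ₀:
λ₀ = hc/φ = (6.626×10⁻³⁴ J·s)(3×10⁸ m/s) / (5.36 eV × 1.602×10⁻¹⁹ J/eV)
λ₀ = 231.31 nm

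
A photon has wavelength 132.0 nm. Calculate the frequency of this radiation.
2.2712e+15 Hz

Using the wave equation: c = fλ

Solving for frequency:
f = c/λ = (3×10⁸ m/s) / (132.0×10⁻⁹ m)
f = 2.2712e+15 Hz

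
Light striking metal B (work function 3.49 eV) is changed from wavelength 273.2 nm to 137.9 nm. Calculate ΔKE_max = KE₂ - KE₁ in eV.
4.4527 eV

Using Einstein's equation: KE_max = hc/λ - φ

For λ₁ = 273.2 nm:
KE₁ = hc/λ₁ - φ = 4.5382 - 3.49 = 1.0482 eV

For λ₂ = 137.9 nm:
KE₂ = hc/λ₂ - φ = 8.9909 - 3.49 = 5.5009 eV

Change in KE:
ΔKE = KE₂ - KE₁ = 5.5009 - 1.0482 = 4.4527 eV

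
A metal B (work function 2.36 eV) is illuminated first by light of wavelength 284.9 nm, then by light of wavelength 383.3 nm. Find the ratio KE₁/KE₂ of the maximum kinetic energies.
2.2773

Using Einstein's equation: KE_max = hc/λ - φ

For λ₁ = 284.9 nm:
E₁ = hc/λ₁ = 4.3518 eV
KE₁ = E₁ - φ = 4.3518 - 2.36 = 1.9918 eV

For λ₂ = 383.3 nm:
E₂ = hc/λ₂ = 3.2347 eV
KE₂ = E₂ - φ = 3.2347 - 2.36 = 0.8747 eV

Ratio: KE₁/KE₂ = 1.9918/0.8747 = 2.2773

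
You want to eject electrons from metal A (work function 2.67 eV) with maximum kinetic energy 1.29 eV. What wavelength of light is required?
313.09 nm

From Einstein's equation: KE_max = hc/λ - φ

Rearranging for λ:
hc/λ = KE_max + φ
λ = hc/(KE_max + φ)

Required photon energy:
E_photon = KE_max + φ = 1.29 + 2.67 = 3.96 eV

Required wavelength:
λ = hc/E_photon = (6.626×10⁻³⁴)(3×10⁸) / (3.96 × 1.602×10⁻¹⁹)
λ = 313.09 nm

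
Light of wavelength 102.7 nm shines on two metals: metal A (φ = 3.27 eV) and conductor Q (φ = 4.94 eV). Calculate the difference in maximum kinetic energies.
1.6700 eV

Using KE_max = hc/λ - φ for each metal:

Photon energy: E = hc/λ = 12.0725 eV

For metal A (φ₁ = 3.27 eV):
KE₁ = E - φ₁ = 12.0725 - 3.27 = 8.8025 eV

For conductor Q (φ₂ = 4.94 eV):
KE₂ = E - φ₂ = 12.0725 - 4.94 = 7.1325 eV

Difference:
ΔKE = KE₁ - KE₂ = 8.8025 - 7.1325 = 1.6700 eV

Note: The difference equals the difference in work functions: 4.94 - 3.27 = 1.67 eV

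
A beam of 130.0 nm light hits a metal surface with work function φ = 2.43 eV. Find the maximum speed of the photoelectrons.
1.5812e+06 m/s

First, find the maximum kinetic energy:
E_photon = hc/λ = 9.5372 eV
KE_max = E_photon - φ = 9.5372 - 2.43 = 7.1072 eV

Convert to Joules: KE_max = 7.1072 × 1.602×10⁻¹⁹ J = 1.1387e-18 J

Then use KE = ½mv² to find velocity:
v = √(2·KE/m) = √(2 × 1.1387e-18 J / 9.109e-31 kg)
v = 1.5812e+06 m/s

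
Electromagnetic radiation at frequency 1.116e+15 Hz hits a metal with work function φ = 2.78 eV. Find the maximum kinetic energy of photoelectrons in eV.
1.8354 eV

Using Einstein's photoelectric equation: KE_max = hf - φ

First, calculate the photon energy:
E_photon = hf = (6.626×10⁻³⁴ J·s)(1.116e+15 Hz)
E_photon = 4.6154 eV

Then, the maximum kinetic energy:
KE_max = E_photon - φ = 4.6154 eV - 2.78 eV = 1.8354 eV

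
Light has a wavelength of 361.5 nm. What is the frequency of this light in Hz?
8.2930e+14 Hz

Using the wave equation: c = fλ

Solving for frequency:
f = c/λ = (3×10⁸ m/s) / (361.5×10⁻⁹ m)
f = 8.2930e+14 Hz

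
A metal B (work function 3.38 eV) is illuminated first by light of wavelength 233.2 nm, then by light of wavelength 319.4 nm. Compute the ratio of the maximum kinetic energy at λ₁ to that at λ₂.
3.8595

Using Einstein's equation: KE_max = hc/λ - φ

For λ₁ = 233.2 nm:
E₁ = hc/λ₁ = 5.3166 eV
KE₁ = E₁ - φ = 5.3166 - 3.38 = 1.9366 eV

For λ₂ = 319.4 nm:
E₂ = hc/λ₂ = 3.8818 eV
KE₂ = E₂ - φ = 3.8818 - 3.38 = 0.5018 eV

Ratio: KE₁/KE₂ = 1.9366/0.5018 = 3.8595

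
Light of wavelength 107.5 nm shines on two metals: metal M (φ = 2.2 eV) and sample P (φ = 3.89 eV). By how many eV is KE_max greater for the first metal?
1.6900 eV

Using KE_max = hc/λ - φ for each metal:

Photon energy: E = hc/λ = 11.5334 eV

For metal M (φ₁ = 2.2 eV):
KE₁ = E - φ₁ = 11.5334 - 2.2 = 9.3334 eV

For sample P (φ₂ = 3.89 eV):
KE₂ = E - φ₂ = 11.5334 - 3.89 = 7.6434 eV

Difference:
ΔKE = KE₁ - KE₂ = 9.3334 - 7.6434 = 1.6900 eV

Note: The difference equals the difference in work functions: 3.89 - 2.2 = 1.69 eV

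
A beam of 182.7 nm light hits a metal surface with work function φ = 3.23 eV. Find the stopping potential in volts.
3.5562 V

The stopping potential V_s satisfies: eV_s = KE_max

First, find KE_max using Einstein's equation:
E_photon = hc/λ = 6.7862 eV
KE_max = E_photon - φ = 6.7862 - 3.23 = 3.5562 eV

Since eV_s = KE_max:
V_s = KE_max/e = 3.5562 V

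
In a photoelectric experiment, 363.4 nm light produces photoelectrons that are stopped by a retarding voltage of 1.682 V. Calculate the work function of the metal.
1.73 eV

The stopping potential gives the maximum kinetic energy: KE_max = eV_s = 1.682 eV

From Einstein's photoelectric equation: KE_max = hc/λ - φ
Rearranging: φ = hc/λ - KE_max

Calculate photon energy:
E_photon = hc/λ = (6.626×10⁻³⁴ J·s)(3×10⁸ m/s) / (363.4×10⁻⁹ m) = 3.4118 eV

Therefore:
φ = 3.4118 - 1.682 = 1.73 eV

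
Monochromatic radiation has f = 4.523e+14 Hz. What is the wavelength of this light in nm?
662.82 nm

Using the wave equation: c = fλ

Solving for wavelength:
λ = c/f = (3×10⁸ m/s) / (4.523e+14 Hz)
λ = 662.82 nm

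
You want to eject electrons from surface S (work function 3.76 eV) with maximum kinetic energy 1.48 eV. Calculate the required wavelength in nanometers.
236.61 nm

From Einstein's equation: KE_max = hc/λ - φ

Rearranging for λ:
hc/λ = KE_max + φ
λ = hc/(KE_max + φ)

Required photon energy:
E_photon = KE_max + φ = 1.48 + 3.76 = 5.24 eV

Required wavelength:
λ = hc/E_photon = (6.626×10⁻³⁴)(3×10⁸) / (5.24 × 1.602×10⁻¹⁹)
λ = 236.61 nm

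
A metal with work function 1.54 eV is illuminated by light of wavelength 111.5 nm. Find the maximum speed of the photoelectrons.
1.8357e+06 m/s

First, find the maximum kinetic energy:
E_photon = hc/λ = 11.1197 eV
KE_max = E_photon - φ = 11.1197 - 1.54 = 9.5797 eV

Convert to Joules: KE_max = 9.5797 × 1.602×10⁻¹⁹ J = 1.5348e-18 J

Then use KE = ½mv² to find velocity:
v = √(2·KE/m) = √(2 × 1.5348e-18 J / 9.109e-31 kg)
v = 1.8357e+06 m/s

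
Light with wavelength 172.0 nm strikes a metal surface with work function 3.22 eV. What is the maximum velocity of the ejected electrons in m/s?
1.1845e+06 m/s

First, find the maximum kinetic energy:
E_photon = hc/λ = 7.2084 eV
KE_max = E_photon - φ = 7.2084 - 3.22 = 3.9884 eV

Convert to Joules: KE_max = 3.9884 × 1.602×10⁻¹⁹ J = 6.3901e-19 J

Then use KE = ½mv² to find velocity:
v = √(2·KE/m) = √(2 × 6.3901e-19 J / 9.109e-31 kg)
v = 1.1845e+06 m/s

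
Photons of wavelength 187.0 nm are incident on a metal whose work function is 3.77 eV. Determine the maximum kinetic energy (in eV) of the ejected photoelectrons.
2.8602 eV

Using Einstein's photoelectric equation: KE_max = hf - φ = hc/λ - φ

First, calculate the photon energy:
E_photon = hc/λ = (6.626×10⁻³⁴ J·s)(3×10⁸ m/s) / (187.0×10⁻⁹ m)
E_photon = 6.6302 eV

Then, the maximum kinetic energy:
KE_max = E_photon - φ = 6.6302 eV - 3.77 eV = 2.8602 eV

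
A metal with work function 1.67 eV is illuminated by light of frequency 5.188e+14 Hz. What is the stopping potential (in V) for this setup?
0.4756 V

The stopping potential V_s satisfies: eV_s = KE_max

First, find KE_max using Einstein's equation:
E_photon = hf = (6.626×10⁻³⁴ J·s)(5.188e+14 Hz) = 2.1456 eV
KE_max = E_photon - φ = 2.1456 - 1.67 = 0.4756 eV

Since eV_s = KE_max:
V_s = KE_max/e = 0.4756 V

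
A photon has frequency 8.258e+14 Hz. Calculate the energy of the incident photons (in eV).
3.4152 eV

Using E = hf:

E = hf = (6.626×10⁻³⁴ J·s)(8.258e+14 Hz)
E = 3.4152 eV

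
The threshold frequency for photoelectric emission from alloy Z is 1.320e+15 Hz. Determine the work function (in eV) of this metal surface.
5.46 eV

At the threshold frequency, photon energy equals work function:
φ = hf₀

Calculating:
φ = (6.626×10⁻³⁴ J·s)(1.320e+15 Hz)
φ = 5.46 eV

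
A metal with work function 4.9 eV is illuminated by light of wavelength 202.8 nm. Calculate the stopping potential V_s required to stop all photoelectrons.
1.2136 V

The stopping potential V_s satisfies: eV_s = KE_max

First, find KE_max using Einstein's equation:
E_photon = hc/λ = 6.1136 eV
KE_max = E_photon - φ = 6.1136 - 4.9 = 1.2136 eV

Since eV_s = KE_max:
V_s = KE_max/e = 1.2136 V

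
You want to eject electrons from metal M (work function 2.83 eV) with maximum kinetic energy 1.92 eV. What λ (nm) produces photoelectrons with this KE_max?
261.02 nm

From Einstein's equation: KE_max = hc/λ - φ

Rearranging for λ:
hc/λ = KE_max + φ
λ = hc/(KE_max + φ)

Required photon energy:
E_photon = KE_max + φ = 1.92 + 2.83 = 4.75 eV

Required wavelength:
λ = hc/E_photon = (6.626×10⁻³⁴)(3×10⁸) / (4.75 × 1.602×10⁻¹⁹)
λ = 261.02 nm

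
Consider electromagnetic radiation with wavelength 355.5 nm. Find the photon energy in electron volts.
3.4876 eV

Using E = hf = hc/λ:

E = hc/λ = (6.626×10⁻³⁴ J·s)(3×10⁸ m/s) / (355.5×10⁻⁹ m)
E = 3.4876 eV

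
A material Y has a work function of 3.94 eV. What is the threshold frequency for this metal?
9.5269e+14 Hz

The threshold frequency is when the photon energy equals the work function:
hf₀ = φ

Solving for f₀:
f₀ = φ/h = (3.94 eV × 1.602×10⁻¹⁹ J/eV) / (6.626×10⁻³⁴ J·s)
f₀ = 9.5269e+14 Hz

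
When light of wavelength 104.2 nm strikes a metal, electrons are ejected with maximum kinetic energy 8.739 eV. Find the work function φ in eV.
3.16 eV

From Einstein's photoelectric equation: KE_max = hf - φ = hc/λ - φ

Rearranging for φ:
φ = hc/λ - KE_max

Calculate photon energy:
E_photon = hc/λ = 11.8987 eV

Therefore:
φ = 11.8987 - 8.739 = 3.16 eV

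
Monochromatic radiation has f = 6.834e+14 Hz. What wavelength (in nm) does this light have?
438.68 nm

Using the wave equation: c = fλ

Solving for wavelength:
λ = c/f = (3×10⁸ m/s) / (6.834e+14 Hz)
λ = 438.68 nm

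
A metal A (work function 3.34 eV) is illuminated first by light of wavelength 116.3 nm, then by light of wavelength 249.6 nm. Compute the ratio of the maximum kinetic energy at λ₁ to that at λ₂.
4.4986

Using Einstein's equation: KE_max = hc/λ - φ

For λ₁ = 116.3 nm:
E₁ = hc/λ₁ = 10.6607 eV
KE₁ = E₁ - φ = 10.6607 - 3.34 = 7.3207 eV

For λ₂ = 249.6 nm:
E₂ = hc/λ₂ = 4.9673 eV
KE₂ = E₂ - φ = 4.9673 - 3.34 = 1.6273 eV

Ratio: KE₁/KE₂ = 7.3207/1.6273 = 4.4986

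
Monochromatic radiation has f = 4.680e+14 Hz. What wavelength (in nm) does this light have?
640.58 nm

Using the wave equation: c = fλ

Solving for wavelength:
λ = c/f = (3×10⁸ m/s) / (4.680e+14 Hz)
λ = 640.58 nm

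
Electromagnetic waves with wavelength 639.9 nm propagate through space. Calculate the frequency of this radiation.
4.6850e+14 Hz

Using the wave equation: c = fλ

Solving for frequency:
f = c/λ = (3×10⁸ m/s) / (639.9×10⁻⁹ m)
f = 4.6850e+14 Hz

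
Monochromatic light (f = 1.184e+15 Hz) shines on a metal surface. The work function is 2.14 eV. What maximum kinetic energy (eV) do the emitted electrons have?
2.7566 eV

Using Einstein's photoelectric equation: KE_max = hf - φ

First, calculate the photon energy:
E_photon = hf = (6.626×10⁻³⁴ J·s)(1.184e+15 Hz)
E_photon = 4.8966 eV

Then, the maximum kinetic energy:
KE_max = E_photon - φ = 4.8966 eV - 2.14 eV = 2.7566 eV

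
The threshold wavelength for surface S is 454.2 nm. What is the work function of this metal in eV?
2.73 eV

At the threshold wavelength, photon energy equals work function:
φ = hc/λ₀

Calculating:
φ = (6.626×10⁻³⁴ J·s)(3×10⁸ m/s) / (454.2×10⁻⁹ m)
φ = 2.73 eV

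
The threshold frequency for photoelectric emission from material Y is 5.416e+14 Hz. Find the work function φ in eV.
2.24 eV

At the threshold frequency, photon energy equals work function:
φ = hf₀

Calculating:
φ = (6.626×10⁻³⁴ J·s)(5.416e+14 Hz)
φ = 2.24 eV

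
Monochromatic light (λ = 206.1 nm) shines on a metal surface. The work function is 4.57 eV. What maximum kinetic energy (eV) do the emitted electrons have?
1.4457 eV

Using Einstein's photoelectric equation: KE_max = hf - φ = hc/λ - φ

First, calculate the photon energy:
E_photon = hc/λ = (6.626×10⁻³⁴ J·s)(3×10⁸ m/s) / (206.1×10⁻⁹ m)
E_photon = 6.0157 eV

Then, the maximum kinetic energy:
KE_max = E_photon - φ = 6.0157 eV - 4.57 eV = 1.4457 eV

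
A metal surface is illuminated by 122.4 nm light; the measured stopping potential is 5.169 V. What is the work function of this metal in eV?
4.96 eV

The stopping potential gives the maximum kinetic energy: KE_max = eV_s = 5.169 eV

From Einstein's photoelectric equation: KE_max = hc/λ - φ
Rearranging: φ = hc/λ - KE_max

Calculate photon energy:
E_photon = hc/λ = (6.626×10⁻³⁴ J·s)(3×10⁸ m/s) / (122.4×10⁻⁹ m) = 10.1294 eV

Therefore:
φ = 10.1294 - 5.169 = 4.96 eV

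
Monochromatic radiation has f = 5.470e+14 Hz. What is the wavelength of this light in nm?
548.07 nm

Using the wave equation: c = fλ

Solving for wavelength:
λ = c/f = (3×10⁸ m/s) / (5.470e+14 Hz)
λ = 548.07 nm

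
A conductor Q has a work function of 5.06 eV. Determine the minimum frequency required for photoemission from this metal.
1.2235e+15 Hz

The threshold frequency is when the photon energy equals the work function:
hf₀ = φ

Solving for f₀:
f₀ = φ/h = (5.06 eV × 1.602×10⁻¹⁹ J/eV) / (6.626×10⁻³⁴ J·s)
f₀ = 1.2235e+15 Hz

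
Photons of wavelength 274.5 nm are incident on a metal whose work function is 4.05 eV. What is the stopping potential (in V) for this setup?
0.4667 V

The stopping potential V_s satisfies: eV_s = KE_max

First, find KE_max using Einstein's equation:
E_photon = hc/λ = 4.5167 eV
KE_max = E_photon - φ = 4.5167 - 4.05 = 0.4667 eV

Since eV_s = KE_max:
V_s = KE_max/e = 0.4667 V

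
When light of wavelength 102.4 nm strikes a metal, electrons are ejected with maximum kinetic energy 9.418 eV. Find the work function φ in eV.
2.69 eV

From Einstein's photoelectric equation: KE_max = hf - φ = hc/λ - φ

Rearranging for φ:
φ = hc/λ - KE_max

Calculate photon energy:
E_photon = hc/λ = 12.1078 eV

Therefore:
φ = 12.1078 - 9.418 = 2.69 eV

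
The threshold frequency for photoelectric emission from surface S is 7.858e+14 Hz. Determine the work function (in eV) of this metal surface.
3.25 eV

At the threshold frequency, photon energy equals work function:
φ = hf₀

Calculating:
φ = (6.626×10⁻³⁴ J·s)(7.858e+14 Hz)
φ = 3.25 eV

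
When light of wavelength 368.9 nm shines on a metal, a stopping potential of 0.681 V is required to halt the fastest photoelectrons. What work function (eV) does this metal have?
2.68 eV

The stopping potential gives the maximum kinetic energy: KE_max = eV_s = 0.681 eV

From Einstein's photoelectric equation: KE_max = hc/λ - φ
Rearranging: φ = hc/λ - KE_max

Calculate photon energy:
E_photon = hc/λ = (6.626×10⁻³⁴ J·s)(3×10⁸ m/s) / (368.9×10⁻⁹ m) = 3.3609 eV

Therefore:
φ = 3.3609 - 0.681 = 2.68 eV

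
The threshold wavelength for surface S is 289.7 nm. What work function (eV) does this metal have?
4.28 eV

At the threshold wavelength, photon energy equals work function:
φ = hc/λ₀

Calculating:
φ = (6.626×10⁻³⁴ J·s)(3×10⁸ m/s) / (289.7×10⁻⁹ m)
φ = 4.28 eV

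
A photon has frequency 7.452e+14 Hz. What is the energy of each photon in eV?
3.0819 eV

Using E = hf:

E = hf = (6.626×10⁻³⁴ J·s)(7.452e+14 Hz)
E = 3.0819 eV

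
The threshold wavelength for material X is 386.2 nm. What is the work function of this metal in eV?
3.21 eV

At the threshold wavelength, photon energy equals work function:
φ = hc/λ₀

Calculating:
φ = (6.626×10⁻³⁴ J·s)(3×10⁸ m/s) / (386.2×10⁻⁹ m)
φ = 3.21 eV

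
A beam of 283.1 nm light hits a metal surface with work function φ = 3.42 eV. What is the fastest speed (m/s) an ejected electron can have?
5.8097e+05 m/s

First, find the maximum kinetic energy:
E_photon = hc/λ = 4.3795 eV
KE_max = E_photon - φ = 4.3795 - 3.42 = 0.9595 eV

Convert to Joules: KE_max = 0.9595 × 1.602×10⁻¹⁹ J = 1.5373e-19 J

Then use KE = ½mv² to find velocity:
v = √(2·KE/m) = √(2 × 1.5373e-19 J / 9.109e-31 kg)
v = 5.8097e+05 m/s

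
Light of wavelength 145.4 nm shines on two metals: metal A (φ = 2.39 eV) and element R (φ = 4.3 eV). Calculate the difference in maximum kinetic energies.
1.9100 eV

Using KE_max = hc/λ - φ for each metal:

Photon energy: E = hc/λ = 8.5271 eV

For metal A (φ₁ = 2.39 eV):
KE₁ = E - φ₁ = 8.5271 - 2.39 = 6.1371 eV

For element R (φ₂ = 4.3 eV):
KE₂ = E - φ₂ = 8.5271 - 4.3 = 4.2271 eV

Difference:
ΔKE = KE₁ - KE₂ = 6.1371 - 4.2271 = 1.9100 eV

Note: The difference equals the difference in work functions: 4.3 - 2.39 = 1.91 eV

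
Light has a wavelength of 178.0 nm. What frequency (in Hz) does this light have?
1.6842e+15 Hz

Using the wave equation: c = fλ

Solving for frequency:
f = c/λ = (3×10⁸ m/s) / (178.0×10⁻⁹ m)
f = 1.6842e+15 Hz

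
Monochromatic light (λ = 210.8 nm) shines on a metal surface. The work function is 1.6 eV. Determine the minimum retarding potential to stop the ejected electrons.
4.2816 V

The stopping potential V_s satisfies: eV_s = KE_max

First, find KE_max using Einstein's equation:
E_photon = hc/λ = 5.8816 eV
KE_max = E_photon - φ = 5.8816 - 1.6 = 4.2816 eV

Since eV_s = KE_max:
V_s = KE_max/e = 4.2816 V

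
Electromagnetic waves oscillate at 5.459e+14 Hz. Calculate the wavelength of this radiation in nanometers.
549.17 nm

Using the wave equation: c = fλ

Solving for wavelength:
λ = c/f = (3×10⁸ m/s) / (5.459e+14 Hz)
λ = 549.17 nm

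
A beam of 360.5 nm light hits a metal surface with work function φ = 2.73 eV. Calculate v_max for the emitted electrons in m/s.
4.9948e+05 m/s

First, find the maximum kinetic energy:
E_photon = hc/λ = 3.4392 eV
KE_max = E_photon - φ = 3.4392 - 2.73 = 0.7092 eV

Convert to Joules: KE_max = 0.7092 × 1.602×10⁻¹⁹ J = 1.1363e-19 J

Then use KE = ½mv² to find velocity:
v = √(2·KE/m) = √(2 × 1.1363e-19 J / 9.109e-31 kg)
v = 4.9948e+05 m/s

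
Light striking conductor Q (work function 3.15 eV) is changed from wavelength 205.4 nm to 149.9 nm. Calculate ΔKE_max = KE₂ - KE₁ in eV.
2.2349 eV

Using Einstein's equation: KE_max = hc/λ - φ

For λ₁ = 205.4 nm:
KE₁ = hc/λ₁ - φ = 6.0362 - 3.15 = 2.8862 eV

For λ₂ = 149.9 nm:
KE₂ = hc/λ₂ - φ = 8.2711 - 3.15 = 5.1211 eV

Change in KE:
ΔKE = KE₂ - KE₁ = 5.1211 - 2.8862 = 2.2349 eV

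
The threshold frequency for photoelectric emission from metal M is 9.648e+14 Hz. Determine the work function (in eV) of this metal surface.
3.99 eV

At the threshold frequency, photon energy equals work function:
φ = hf₀

Calculating:
φ = (6.626×10⁻³⁴ J·s)(9.648e+14 Hz)
φ = 3.99 eV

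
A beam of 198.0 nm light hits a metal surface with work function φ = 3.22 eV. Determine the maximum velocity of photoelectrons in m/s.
1.0344e+06 m/s

First, find the maximum kinetic energy:
E_photon = hc/λ = 6.2618 eV
KE_max = E_photon - φ = 6.2618 - 3.22 = 3.0418 eV

Convert to Joules: KE_max = 3.0418 × 1.602×10⁻¹⁹ J = 4.8735e-19 J

Then use KE = ½mv² to find velocity:
v = √(2·KE/m) = √(2 × 4.8735e-19 J / 9.109e-31 kg)
v = 1.0344e+06 m/s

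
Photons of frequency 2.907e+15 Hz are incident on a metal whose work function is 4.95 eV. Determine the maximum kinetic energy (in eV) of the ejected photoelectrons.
7.0724 eV

Using Einstein's photoelectric equation: KE_max = hf - φ

First, calculate the photon energy:
E_photon = hf = (6.626×10⁻³⁴ J·s)(2.907e+15 Hz)
E_photon = 12.0224 eV

Then, the maximum kinetic energy:
KE_max = E_photon - φ = 12.0224 eV - 4.95 eV = 7.0724 eV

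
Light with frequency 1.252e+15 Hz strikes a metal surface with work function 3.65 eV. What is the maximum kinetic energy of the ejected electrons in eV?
1.5279 eV

Using Einstein's photoelectric equation: KE_max = hf - φ

First, calculate the photon energy:
E_photon = hf = (6.626×10⁻³⁴ J·s)(1.252e+15 Hz)
E_photon = 5.1779 eV

Then, the maximum kinetic energy:
KE_max = E_photon - φ = 5.1779 eV - 3.65 eV = 1.5279 eV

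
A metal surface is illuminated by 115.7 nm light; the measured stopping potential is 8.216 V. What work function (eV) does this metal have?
2.50 eV

The stopping potential gives the maximum kinetic energy: KE_max = eV_s = 8.216 eV

From Einstein's photoelectric equation: KE_max = hc/λ - φ
Rearranging: φ = hc/λ - KE_max

Calculate photon energy:
E_photon = hc/λ = (6.626×10⁻³⁴ J·s)(3×10⁸ m/s) / (115.7×10⁻⁹ m) = 10.7160 eV

Therefore:
φ = 10.7160 - 8.216 = 2.50 eV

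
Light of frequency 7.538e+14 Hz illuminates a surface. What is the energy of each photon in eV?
3.1175 eV

Using E = hf:

E = hf = (6.626×10⁻³⁴ J·s)(7.538e+14 Hz)
E = 3.1175 eV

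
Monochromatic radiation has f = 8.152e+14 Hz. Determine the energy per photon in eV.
3.3714 eV

Using E = hf:

E = hf = (6.626×10⁻³⁴ J·s)(8.152e+14 Hz)
E = 3.3714 eV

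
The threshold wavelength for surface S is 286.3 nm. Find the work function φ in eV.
4.33 eV

At the threshold wavelength, photon energy equals work function:
φ = hc/λ₀

Calculating:
φ = (6.626×10⁻³⁴ J·s)(3×10⁸ m/s) / (286.3×10⁻⁹ m)
φ = 4.33 eV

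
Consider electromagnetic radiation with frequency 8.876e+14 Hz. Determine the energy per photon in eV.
3.6708 eV

Using E = hf:

E = hf = (6.626×10⁻³⁴ J·s)(8.876e+14 Hz)
E = 3.6708 eV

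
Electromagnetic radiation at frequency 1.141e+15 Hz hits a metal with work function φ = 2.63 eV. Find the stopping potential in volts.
2.0888 V

The stopping potential V_s satisfies: eV_s = KE_max

First, find KE_max using Einstein's equation:
E_photon = hf = (6.626×10⁻³⁴ J·s)(1.141e+15 Hz) = 4.7188 eV
KE_max = E_photon - φ = 4.7188 - 2.63 = 2.0888 eV

Since eV_s = KE_max:
V_s = KE_max/e = 2.0888 V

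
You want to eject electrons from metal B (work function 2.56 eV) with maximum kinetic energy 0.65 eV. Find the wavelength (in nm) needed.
386.24 nm

From Einstein's equation: KE_max = hc/λ - φ

Rearranging for λ:
hc/λ = KE_max + φ
λ = hc/(KE_max + φ)

Required photon energy:
E_photon = KE_max + φ = 0.65 + 2.56 = 3.21 eV

Required wavelength:
λ = hc/E_photon = (6.626×10⁻³⁴)(3×10⁸) / (3.21 × 1.602×10⁻¹⁹)
λ = 386.24 nm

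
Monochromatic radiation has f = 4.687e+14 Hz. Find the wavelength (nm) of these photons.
639.63 nm

Using the wave equation: c = fλ

Solving for wavelength:
λ = c/f = (3×10⁸ m/s) / (4.687e+14 Hz)
λ = 639.63 nm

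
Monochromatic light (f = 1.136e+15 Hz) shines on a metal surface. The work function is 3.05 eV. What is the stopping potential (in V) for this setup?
1.6481 V

The stopping potential V_s satisfies: eV_s = KE_max

First, find KE_max using Einstein's equation:
E_photon = hf = (6.626×10⁻³⁴ J·s)(1.136e+15 Hz) = 4.6981 eV
KE_max = E_photon - φ = 4.6981 - 3.05 = 1.6481 eV

Since eV_s = KE_max:
V_s = KE_max/e = 1.6481 V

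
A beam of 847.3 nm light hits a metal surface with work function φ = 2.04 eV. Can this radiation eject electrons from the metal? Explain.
No

For photoemission, the photon energy must exceed the work function.

Photon energy: E = hc/λ = 1.4633 eV
Work function: φ = 2.04 eV

Since E_photon (1.4633 eV) < φ (2.04 eV), photoemission will NOT occur.
The threshold wavelength is λ₀ = hc/φ = 607.8 nm.
Since 847.3 nm > 607.8 nm, the photons lack sufficient energy.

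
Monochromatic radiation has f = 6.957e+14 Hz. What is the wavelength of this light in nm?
430.92 nm

Using the wave equation: c = fλ

Solving for wavelength:
λ = c/f = (3×10⁸ m/s) / (6.957e+14 Hz)
λ = 430.92 nm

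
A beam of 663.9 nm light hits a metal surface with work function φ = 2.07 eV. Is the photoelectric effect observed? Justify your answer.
No

For photoemission, the photon energy must exceed the work function.

Photon energy: E = hc/λ = 1.8675 eV
Work function: φ = 2.07 eV

Since E_photon (1.8675 eV) < φ (2.07 eV), photoemission will NOT occur.
The threshold wavelength is λ₀ = hc/φ = 599.0 nm.
Since 663.9 nm > 599.0 nm, the photons lack sufficient energy.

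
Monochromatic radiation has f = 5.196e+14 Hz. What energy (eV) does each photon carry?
2.1489 eV

Using E = hf:

E = hf = (6.626×10⁻³⁴ J·s)(5.196e+14 Hz)
E = 2.1489 eV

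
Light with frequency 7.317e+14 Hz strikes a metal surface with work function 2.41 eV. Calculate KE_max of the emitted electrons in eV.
0.6161 eV

Using Einstein's photoelectric equation: KE_max = hf - φ

First, calculate the photon energy:
E_photon = hf = (6.626×10⁻³⁴ J·s)(7.317e+14 Hz)
E_photon = 3.0261 eV

Then, the maximum kinetic energy:
KE_max = E_photon - φ = 3.0261 eV - 2.41 eV = 0.6161 eV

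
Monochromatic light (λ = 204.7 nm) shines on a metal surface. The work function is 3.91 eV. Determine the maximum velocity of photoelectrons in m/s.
8.6902e+05 m/s

First, find the maximum kinetic energy:
E_photon = hc/λ = 6.0569 eV
KE_max = E_photon - φ = 6.0569 - 3.91 = 2.1469 eV

Convert to Joules: KE_max = 2.1469 × 1.602×10⁻¹⁹ J = 3.4397e-19 J

Then use KE = ½mv² to find velocity:
v = √(2·KE/m) = √(2 × 3.4397e-19 J / 9.109e-31 kg)
v = 8.6902e+05 m/s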